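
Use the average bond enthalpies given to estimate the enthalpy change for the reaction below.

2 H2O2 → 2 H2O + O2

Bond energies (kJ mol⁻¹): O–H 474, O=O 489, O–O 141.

Bonds broken (reactants):
  O–H: 4 × 474 = 1896
  O–O: 2 × 141 = 282
  Σ(broken) = 2178 kJ
Bonds formed (products):
  O–H: 4 × 474 = 1896
  O=O: 1 × 489 = 489
  Σ(formed) = 2385 kJ
ΔH = Σ(broken) − Σ(formed) = 2178 − 2385 = −207 kJ

ΔH ≈ −207 kJ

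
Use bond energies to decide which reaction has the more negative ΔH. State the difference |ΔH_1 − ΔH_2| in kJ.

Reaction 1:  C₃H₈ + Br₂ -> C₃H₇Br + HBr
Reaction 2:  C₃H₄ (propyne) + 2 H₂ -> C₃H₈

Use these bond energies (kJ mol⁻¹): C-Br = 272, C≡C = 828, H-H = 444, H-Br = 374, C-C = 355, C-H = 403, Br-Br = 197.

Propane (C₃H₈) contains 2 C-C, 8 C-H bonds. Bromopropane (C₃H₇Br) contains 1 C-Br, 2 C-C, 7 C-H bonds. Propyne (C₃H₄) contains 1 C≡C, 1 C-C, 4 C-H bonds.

Reaction 1:
  Bonds broken (reactants):
    Br-Br: 1 × 197 = 197
    C-C: 2 × 355 = 710
    C-H: 8 × 403 = 3224
    Σ(broken) = 4131 kJ
  Bonds formed (products):
    C-Br: 1 × 272 = 272
    C-C: 2 × 355 = 710
    C-H: 7 × 403 = 2821
    H-Br: 1 × 374 = 374
    Σ(formed) = 4177 kJ
  ΔH_1 = 4131 − 4177 = −46 kJ
Reaction 2:
  Bonds broken (reactants):
    C≡C: 1 × 828 = 828
    C-C: 1 × 355 = 355
    C-H: 4 × 403 = 1612
    H-H: 2 × 444 = 888
    Σ(broken) = 3683 kJ
  Bonds formed (products):
    C-C: 2 × 355 = 710
    C-H: 8 × 403 = 3224
    Σ(formed) = 3934 kJ
  ΔH_2 = 3683 − 3934 = −251 kJ
ΔH_1 − ΔH_2 = +205 kJ, so reaction 2 has the more negative ΔH; |ΔH_1 − ΔH_2| = 205 kJ.

Reaction 2, by 205 kJ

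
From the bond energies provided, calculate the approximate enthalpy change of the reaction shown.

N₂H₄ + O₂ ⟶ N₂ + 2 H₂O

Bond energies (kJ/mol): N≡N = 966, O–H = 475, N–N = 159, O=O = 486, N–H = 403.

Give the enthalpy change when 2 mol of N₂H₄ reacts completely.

Bonds broken (reactants):
  N–H: 4 × 403 = 1612
  N–N: 1 × 159 = 159
  O=O: 1 × 486 = 486
  Σ(broken) = 2257 kJ
Bonds formed (products):
  N≡N: 1 × 966 = 966
  O–H: 4 × 475 = 1900
  Σ(formed) = 2866 kJ
ΔH = Σ(broken) − Σ(formed) = 2257 − 2866 = −609 kJ
For 2× the reaction as written: 2 × (−609) = −1218 kJ

ΔH = −1218 kJ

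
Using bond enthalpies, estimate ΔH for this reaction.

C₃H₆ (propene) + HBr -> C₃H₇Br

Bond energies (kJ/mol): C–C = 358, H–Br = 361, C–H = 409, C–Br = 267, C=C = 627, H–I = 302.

Bonds broken (reactants):
  C–C: 1 × 358 = 358
  C–H: 6 × 409 = 2454
  C=C: 1 × 627 = 627
  H–Br: 1 × 361 = 361
  Σ(broken) = 3800 kJ
Bonds formed (products):
  C–Br: 1 × 267 = 267
  C–C: 2 × 358 = 716
  C–H: 7 × 409 = 2863
  Σ(formed) = 3846 kJ
ΔH = Σ(broken) − Σ(formed) = 3800 − 3846 = −46 kJ

ΔH ≈ −46 kJ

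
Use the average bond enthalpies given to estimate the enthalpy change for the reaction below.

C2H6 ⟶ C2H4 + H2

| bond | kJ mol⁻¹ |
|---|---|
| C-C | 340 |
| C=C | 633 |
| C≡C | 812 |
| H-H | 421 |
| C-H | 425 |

ΔH ≈ +136 kJ

Bonds broken (reactants):
  C-C: 1 × 340 = 340
  C-H: 6 × 425 = 2550
  Σ(broken) = 2890 kJ
Bonds formed (products):
  C-H: 4 × 425 = 1700
  C=C: 1 × 633 = 633
  H-H: 1 × 421 = 421
  Σ(formed) = 2754 kJ
ΔH = Σ(broken) − Σ(formed) = 2890 − 2754 = +136 kJ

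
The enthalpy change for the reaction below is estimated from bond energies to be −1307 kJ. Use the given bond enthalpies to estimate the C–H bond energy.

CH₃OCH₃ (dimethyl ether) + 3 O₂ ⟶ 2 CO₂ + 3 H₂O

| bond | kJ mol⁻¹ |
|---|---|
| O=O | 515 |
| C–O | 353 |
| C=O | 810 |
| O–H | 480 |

D(C–H) ≈ 427 kJ/mol

Let D be the C–H bond energy.
Σ(broken) = 6×D + 2×353 + 3×515 = 2251 + 6D
Σ(formed) = 4×810 + 6×480 = 6120
ΔH = Σ(broken) − Σ(formed) = (2251 + 6D) − (6120) = −3869 + 6D
Setting this equal to −1307 kJ gives 6D = 2562, so D = 427 kJ/mol.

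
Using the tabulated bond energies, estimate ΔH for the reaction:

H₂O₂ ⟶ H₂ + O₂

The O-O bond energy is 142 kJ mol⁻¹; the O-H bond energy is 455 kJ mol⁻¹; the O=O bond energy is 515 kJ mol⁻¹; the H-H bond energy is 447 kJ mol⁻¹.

Bonds broken (reactants):
  O-H: 2 × 455 = 910
  O-O: 1 × 142 = 142
  Σ(broken) = 1052 kJ
Bonds formed (products):
  H-H: 1 × 447 = 447
  O=O: 1 × 515 = 515
  Σ(formed) = 962 kJ
ΔH = Σ(broken) − Σ(formed) = 1052 − 962 = +90 kJ

ΔH ≈ +90 kJ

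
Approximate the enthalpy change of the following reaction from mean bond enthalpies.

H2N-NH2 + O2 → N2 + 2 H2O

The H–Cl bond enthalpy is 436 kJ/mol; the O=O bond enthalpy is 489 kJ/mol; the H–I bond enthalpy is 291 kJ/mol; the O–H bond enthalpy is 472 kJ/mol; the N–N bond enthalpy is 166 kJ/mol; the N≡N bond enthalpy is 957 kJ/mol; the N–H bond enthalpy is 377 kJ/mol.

ΔH ≈ −682 kJ

Bonds broken (reactants):
  N–H: 4 × 377 = 1508
  N–N: 1 × 166 = 166
  O=O: 1 × 489 = 489
  Σ(broken) = 2163 kJ
Bonds formed (products):
  N≡N: 1 × 957 = 957
  O–H: 4 × 472 = 1888
  Σ(formed) = 2845 kJ
ΔH = Σ(broken) − Σ(formed) = 2163 − 2845 = −682 kJ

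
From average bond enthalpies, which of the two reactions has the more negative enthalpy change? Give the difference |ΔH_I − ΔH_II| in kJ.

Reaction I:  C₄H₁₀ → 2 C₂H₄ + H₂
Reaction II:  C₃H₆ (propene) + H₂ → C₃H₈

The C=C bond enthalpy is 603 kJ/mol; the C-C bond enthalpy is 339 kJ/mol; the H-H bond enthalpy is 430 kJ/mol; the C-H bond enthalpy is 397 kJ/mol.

Reaction I:
  Bonds broken (reactants):
    C-C: 3 × 339 = 1017
    C-H: 10 × 397 = 3970
    Σ(broken) = 4987 kJ
  Bonds formed (products):
    C-H: 8 × 397 = 3176
    C=C: 2 × 603 = 1206
    H-H: 1 × 430 = 430
    Σ(formed) = 4812 kJ
  ΔH_I = 4987 − 4812 = +175 kJ
Reaction II:
  Bonds broken (reactants):
    C-C: 1 × 339 = 339
    C-H: 6 × 397 = 2382
    C=C: 1 × 603 = 603
    H-H: 1 × 430 = 430
    Σ(broken) = 3754 kJ
  Bonds formed (products):
    C-C: 2 × 339 = 678
    C-H: 8 × 397 = 3176
    Σ(formed) = 3854 kJ
  ΔH_II = 3754 − 3854 = −100 kJ
ΔH_I − ΔH_II = +275 kJ, so reaction II has the more negative ΔH; |ΔH_I − ΔH_II| = 275 kJ.

Reaction II, by 275 kJ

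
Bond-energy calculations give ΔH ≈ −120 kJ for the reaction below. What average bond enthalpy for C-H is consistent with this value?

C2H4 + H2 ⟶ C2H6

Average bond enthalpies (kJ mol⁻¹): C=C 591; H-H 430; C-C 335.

D(C-H) ≈ 403 kJ/mol

Let D be the C-H bond energy.
Σ(broken) = 4×D + 1×591 + 1×430 = 1021 + 4D
Σ(formed) = 1×335 + 6×D = 335 + 6D
ΔH = Σ(broken) − Σ(formed) = (1021 + 4D) − (335 + 6D) = +686 − 2D
Setting this equal to −120 kJ gives 2D = 806, so D = 403 kJ/mol.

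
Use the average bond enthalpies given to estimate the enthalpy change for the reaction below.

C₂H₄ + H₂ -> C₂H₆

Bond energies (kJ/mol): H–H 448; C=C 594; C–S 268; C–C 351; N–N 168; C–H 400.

ΔH ≈ −109 kJ

Bonds broken (reactants):
  C–H: 4 × 400 = 1600
  C=C: 1 × 594 = 594
  H–H: 1 × 448 = 448
  Σ(broken) = 2642 kJ
Bonds formed (products):
  C–C: 1 × 351 = 351
  C–H: 6 × 400 = 2400
  Σ(formed) = 2751 kJ
ΔH = Σ(broken) − Σ(formed) = 2642 − 2751 = −109 kJ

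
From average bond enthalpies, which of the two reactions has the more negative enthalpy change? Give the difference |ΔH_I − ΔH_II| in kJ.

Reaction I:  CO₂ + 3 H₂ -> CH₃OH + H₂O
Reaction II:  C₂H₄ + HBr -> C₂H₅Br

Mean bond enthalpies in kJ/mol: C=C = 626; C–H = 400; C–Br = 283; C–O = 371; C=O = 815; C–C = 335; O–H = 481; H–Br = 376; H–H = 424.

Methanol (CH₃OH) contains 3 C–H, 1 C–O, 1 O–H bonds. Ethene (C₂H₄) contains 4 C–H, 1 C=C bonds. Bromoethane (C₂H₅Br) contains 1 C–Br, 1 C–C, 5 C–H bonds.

Reaction I, by 96 kJ

Reaction I:
  Bonds broken (reactants):
    C=O: 2 × 815 = 1630
    H–H: 3 × 424 = 1272
    Σ(broken) = 2902 kJ
  Bonds formed (products):
    C–H: 3 × 400 = 1200
    C–O: 1 × 371 = 371
    O–H: 3 × 481 = 1443
    Σ(formed) = 3014 kJ
  ΔH_I = 2902 − 3014 = −112 kJ
Reaction II:
  Bonds broken (reactants):
    C–H: 4 × 400 = 1600
    C=C: 1 × 626 = 626
    H–Br: 1 × 376 = 376
    Σ(broken) = 2602 kJ
  Bonds formed (products):
    C–Br: 1 × 283 = 283
    C–C: 1 × 335 = 335
    C–H: 5 × 400 = 2000
    Σ(formed) = 2618 kJ
  ΔH_II = 2602 − 2618 = −16 kJ
ΔH_I − ΔH_II = −96 kJ, so reaction I has the more negative ΔH; |ΔH_I − ΔH_II| = 96 kJ.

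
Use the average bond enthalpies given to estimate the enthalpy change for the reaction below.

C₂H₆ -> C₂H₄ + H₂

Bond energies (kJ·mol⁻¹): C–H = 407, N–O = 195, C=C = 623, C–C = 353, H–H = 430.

ΔH ≈ +114 kJ

Bonds broken (reactants):
  C–C: 1 × 353 = 353
  C–H: 6 × 407 = 2442
  Σ(broken) = 2795 kJ
Bonds formed (products):
  C–H: 4 × 407 = 1628
  C=C: 1 × 623 = 623
  H–H: 1 × 430 = 430
  Σ(formed) = 2681 kJ
ΔH = Σ(broken) − Σ(formed) = 2795 − 2681 = +114 kJ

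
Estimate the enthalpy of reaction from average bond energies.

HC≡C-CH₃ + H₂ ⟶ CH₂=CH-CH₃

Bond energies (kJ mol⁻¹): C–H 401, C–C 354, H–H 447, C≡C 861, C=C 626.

ΔH ≈ −120 kJ

Bonds broken (reactants):
  C≡C: 1 × 861 = 861
  C–C: 1 × 354 = 354
  C–H: 4 × 401 = 1604
  H–H: 1 × 447 = 447
  Σ(broken) = 3266 kJ
Bonds formed (products):
  C–C: 1 × 354 = 354
  C–H: 6 × 401 = 2406
  C=C: 1 × 626 = 626
  Σ(formed) = 3386 kJ
ΔH = Σ(broken) − Σ(formed) = 3266 − 3386 = −120 kJ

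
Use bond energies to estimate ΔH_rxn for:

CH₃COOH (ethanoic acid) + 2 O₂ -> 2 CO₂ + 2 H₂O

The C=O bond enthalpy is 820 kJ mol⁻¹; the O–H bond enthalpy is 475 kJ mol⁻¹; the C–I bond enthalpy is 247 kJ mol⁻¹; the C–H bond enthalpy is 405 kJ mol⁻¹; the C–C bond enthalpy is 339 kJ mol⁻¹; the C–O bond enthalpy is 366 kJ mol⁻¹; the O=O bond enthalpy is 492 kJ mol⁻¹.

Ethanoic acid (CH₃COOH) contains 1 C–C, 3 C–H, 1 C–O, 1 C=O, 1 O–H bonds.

Bonds broken (reactants):
  C–C: 1 × 339 = 339
  C–H: 3 × 405 = 1215
  C–O: 1 × 366 = 366
  C=O: 1 × 820 = 820
  O–H: 1 × 475 = 475
  O=O: 2 × 492 = 984
  Σ(broken) = 4199 kJ
Bonds formed (products):
  C=O: 4 × 820 = 3280
  O–H: 4 × 475 = 1900
  Σ(formed) = 5180 kJ
ΔH = Σ(broken) − Σ(formed) = 4199 − 5180 = −981 kJ

ΔH ≈ −981 kJ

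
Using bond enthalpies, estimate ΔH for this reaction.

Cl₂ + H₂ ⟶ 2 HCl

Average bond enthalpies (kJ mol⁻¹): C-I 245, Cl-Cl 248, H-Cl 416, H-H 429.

Bonds broken (reactants):
  Cl-Cl: 1 × 248 = 248
  H-H: 1 × 429 = 429
  Σ(broken) = 677 kJ
Bonds formed (products):
  H-Cl: 2 × 416 = 832
  Σ(formed) = 832 kJ
ΔH = Σ(broken) − Σ(formed) = 677 − 832 = −155 kJ

ΔH ≈ −155 kJ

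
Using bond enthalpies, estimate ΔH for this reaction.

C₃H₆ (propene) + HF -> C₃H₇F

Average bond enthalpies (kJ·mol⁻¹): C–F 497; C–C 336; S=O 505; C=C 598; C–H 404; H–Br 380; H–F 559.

ΔH ≈ −80 kJ

Bonds broken (reactants):
  C–C: 1 × 336 = 336
  C–H: 6 × 404 = 2424
  C=C: 1 × 598 = 598
  H–F: 1 × 559 = 559
  Σ(broken) = 3917 kJ
Bonds formed (products):
  C–C: 2 × 336 = 672
  C–F: 1 × 497 = 497
  C–H: 7 × 404 = 2828
  Σ(formed) = 3997 kJ
ΔH = Σ(broken) − Σ(formed) = 3917 − 3997 = −80 kJ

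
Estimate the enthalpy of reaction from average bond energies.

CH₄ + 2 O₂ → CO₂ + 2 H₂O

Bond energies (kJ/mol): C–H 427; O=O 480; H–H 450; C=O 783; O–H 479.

Bonds broken (reactants):
  C–H: 4 × 427 = 1708
  O=O: 2 × 480 = 960
  Σ(broken) = 2668 kJ
Bonds formed (products):
  C=O: 2 × 783 = 1566
  O–H: 4 × 479 = 1916
  Σ(formed) = 3482 kJ
ΔH = Σ(broken) − Σ(formed) = 2668 − 3482 = −814 kJ

ΔH ≈ −814 kJ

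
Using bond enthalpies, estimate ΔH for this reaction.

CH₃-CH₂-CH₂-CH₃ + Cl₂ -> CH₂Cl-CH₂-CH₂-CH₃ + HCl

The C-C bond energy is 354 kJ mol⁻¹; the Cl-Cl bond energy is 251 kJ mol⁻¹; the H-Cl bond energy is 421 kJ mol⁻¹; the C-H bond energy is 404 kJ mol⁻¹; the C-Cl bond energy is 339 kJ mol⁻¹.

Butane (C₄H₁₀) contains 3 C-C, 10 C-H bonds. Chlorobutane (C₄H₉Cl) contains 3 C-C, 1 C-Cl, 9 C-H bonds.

ΔH ≈ −105 kJ

Bonds broken (reactants):
  C-C: 3 × 354 = 1062
  C-H: 10 × 404 = 4040
  Cl-Cl: 1 × 251 = 251
  Σ(broken) = 5353 kJ
Bonds formed (products):
  C-C: 3 × 354 = 1062
  C-Cl: 1 × 339 = 339
  C-H: 9 × 404 = 3636
  H-Cl: 1 × 421 = 421
  Σ(formed) = 5458 kJ
ΔH = Σ(broken) − Σ(formed) = 5353 − 5458 = −105 kJ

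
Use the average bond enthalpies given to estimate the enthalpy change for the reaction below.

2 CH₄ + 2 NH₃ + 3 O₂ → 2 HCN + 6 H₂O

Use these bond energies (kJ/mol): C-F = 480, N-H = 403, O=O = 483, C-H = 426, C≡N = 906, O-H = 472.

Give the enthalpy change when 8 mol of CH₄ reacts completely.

Bonds broken (reactants):
  C-H: 8 × 426 = 3408
  N-H: 6 × 403 = 2418
  O=O: 3 × 483 = 1449
  Σ(broken) = 7275 kJ
Bonds formed (products):
  C≡N: 2 × 906 = 1812
  C-H: 2 × 426 = 852
  O-H: 12 × 472 = 5664
  Σ(formed) = 8328 kJ
ΔH = Σ(broken) − Σ(formed) = 7275 − 8328 = −1053 kJ
For 4× the reaction as written: 4 × (−1053) = −4212 kJ

ΔH = −4212 kJ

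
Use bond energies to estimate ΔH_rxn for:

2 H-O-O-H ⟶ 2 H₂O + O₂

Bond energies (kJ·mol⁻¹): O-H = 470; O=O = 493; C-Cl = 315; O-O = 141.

ΔH ≈ −211 kJ

Bonds broken (reactants):
  O-H: 4 × 470 = 1880
  O-O: 2 × 141 = 282
  Σ(broken) = 2162 kJ
Bonds formed (products):
  O-H: 4 × 470 = 1880
  O=O: 1 × 493 = 493
  Σ(formed) = 2373 kJ
ΔH = Σ(broken) − Σ(formed) = 2162 − 2373 = −211 kJ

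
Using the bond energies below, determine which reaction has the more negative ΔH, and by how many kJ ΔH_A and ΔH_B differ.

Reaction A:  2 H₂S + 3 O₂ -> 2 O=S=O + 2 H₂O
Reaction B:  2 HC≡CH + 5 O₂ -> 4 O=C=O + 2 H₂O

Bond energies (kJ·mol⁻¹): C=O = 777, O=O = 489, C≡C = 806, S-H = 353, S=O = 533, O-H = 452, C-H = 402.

Reaction B, by 1298 kJ

Reaction A:
  Bonds broken (reactants):
    O=O: 3 × 489 = 1467
    S-H: 4 × 353 = 1412
    Σ(broken) = 2879 kJ
  Bonds formed (products):
    O-H: 4 × 452 = 1808
    S=O: 4 × 533 = 2132
    Σ(formed) = 3940 kJ
  ΔH_A = 2879 − 3940 = −1061 kJ
Reaction B:
  Bonds broken (reactants):
    C≡C: 2 × 806 = 1612
    C-H: 4 × 402 = 1608
    O=O: 5 × 489 = 2445
    Σ(broken) = 5665 kJ
  Bonds formed (products):
    C=O: 8 × 777 = 6216
    O-H: 4 × 452 = 1808
    Σ(formed) = 8024 kJ
  ΔH_B = 5665 − 8024 = −2359 kJ
ΔH_A − ΔH_B = +1298 kJ, so reaction B has the more negative ΔH; |ΔH_A − ΔH_B| = 1298 kJ.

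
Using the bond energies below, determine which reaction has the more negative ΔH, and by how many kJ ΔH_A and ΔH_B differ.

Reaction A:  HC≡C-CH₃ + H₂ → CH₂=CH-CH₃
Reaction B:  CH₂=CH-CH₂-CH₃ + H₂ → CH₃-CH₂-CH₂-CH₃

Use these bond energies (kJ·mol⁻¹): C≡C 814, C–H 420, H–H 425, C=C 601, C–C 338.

Reaction A:
  Bonds broken (reactants):
    C≡C: 1 × 814 = 814
    C–C: 1 × 338 = 338
    C–H: 4 × 420 = 1680
    H–H: 1 × 425 = 425
    Σ(broken) = 3257 kJ
  Bonds formed (products):
    C–C: 1 × 338 = 338
    C–H: 6 × 420 = 2520
    C=C: 1 × 601 = 601
    Σ(formed) = 3459 kJ
  ΔH_A = 3257 − 3459 = −202 kJ
Reaction B:
  Bonds broken (reactants):
    C–C: 2 × 338 = 676
    C–H: 8 × 420 = 3360
    C=C: 1 × 601 = 601
    H–H: 1 × 425 = 425
    Σ(broken) = 5062 kJ
  Bonds formed (products):
    C–C: 3 × 338 = 1014
    C–H: 10 × 420 = 4200
    Σ(formed) = 5214 kJ
  ΔH_B = 5062 − 5214 = −152 kJ
ΔH_A − ΔH_B = −50 kJ, so reaction A has the more negative ΔH; |ΔH_A − ΔH_B| = 50 kJ.

Reaction A, by 50 kJ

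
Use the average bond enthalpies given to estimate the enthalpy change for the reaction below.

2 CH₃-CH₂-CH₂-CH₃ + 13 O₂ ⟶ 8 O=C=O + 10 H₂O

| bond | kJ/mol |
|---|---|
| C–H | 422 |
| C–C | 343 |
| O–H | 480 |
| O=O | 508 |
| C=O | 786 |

ΔH ≈ −5074 kJ

Bonds broken (reactants):
  C–C: 6 × 343 = 2058
  C–H: 20 × 422 = 8440
  O=O: 13 × 508 = 6604
  Σ(broken) = 17102 kJ
Bonds formed (products):
  C=O: 16 × 786 = 12576
  O–H: 20 × 480 = 9600
  Σ(formed) = 22176 kJ
ΔH = Σ(broken) − Σ(formed) = 17102 − 22176 = −5074 kJ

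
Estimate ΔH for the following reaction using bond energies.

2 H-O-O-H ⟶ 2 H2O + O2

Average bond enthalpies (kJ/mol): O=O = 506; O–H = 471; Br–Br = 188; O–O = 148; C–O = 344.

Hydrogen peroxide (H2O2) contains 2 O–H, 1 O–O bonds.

ΔH ≈ −210 kJ

Bonds broken (reactants):
  O–H: 4 × 471 = 1884
  O–O: 2 × 148 = 296
  Σ(broken) = 2180 kJ
Bonds formed (products):
  O–H: 4 × 471 = 1884
  O=O: 1 × 506 = 506
  Σ(formed) = 2390 kJ
ΔH = Σ(broken) − Σ(formed) = 2180 − 2390 = −210 kJ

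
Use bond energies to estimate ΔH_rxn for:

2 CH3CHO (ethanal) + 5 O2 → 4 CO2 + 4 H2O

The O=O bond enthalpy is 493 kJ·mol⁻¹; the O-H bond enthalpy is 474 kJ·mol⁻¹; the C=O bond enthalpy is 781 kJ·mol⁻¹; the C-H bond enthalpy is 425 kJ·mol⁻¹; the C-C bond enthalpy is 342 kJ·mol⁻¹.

ΔH ≈ −1929 kJ

Bonds broken (reactants):
  C-C: 2 × 342 = 684
  C-H: 8 × 425 = 3400
  C=O: 2 × 781 = 1562
  O=O: 5 × 493 = 2465
  Σ(broken) = 8111 kJ
Bonds formed (products):
  C=O: 8 × 781 = 6248
  O-H: 8 × 474 = 3792
  Σ(formed) = 10040 kJ
ΔH = Σ(broken) − Σ(formed) = 8111 − 10040 = −1929 kJ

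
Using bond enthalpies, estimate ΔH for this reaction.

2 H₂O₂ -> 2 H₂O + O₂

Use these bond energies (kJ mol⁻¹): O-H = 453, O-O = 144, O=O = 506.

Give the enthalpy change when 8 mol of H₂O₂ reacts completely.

ΔH = −872 kJ

Bonds broken (reactants):
  O-H: 4 × 453 = 1812
  O-O: 2 × 144 = 288
  Σ(broken) = 2100 kJ
Bonds formed (products):
  O-H: 4 × 453 = 1812
  O=O: 1 × 506 = 506
  Σ(formed) = 2318 kJ
ΔH = Σ(broken) − Σ(formed) = 2100 − 2318 = −218 kJ
For 4× the reaction as written: 4 × (−218) = −872 kJ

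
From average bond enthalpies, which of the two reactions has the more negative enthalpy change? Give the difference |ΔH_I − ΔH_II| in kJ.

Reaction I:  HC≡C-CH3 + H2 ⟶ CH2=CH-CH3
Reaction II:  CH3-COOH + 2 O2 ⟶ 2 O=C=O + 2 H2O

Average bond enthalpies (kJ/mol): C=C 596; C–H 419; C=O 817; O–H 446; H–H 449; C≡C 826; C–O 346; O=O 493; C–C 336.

Reaction II, by 705 kJ

Reaction I:
  Bonds broken (reactants):
    C≡C: 1 × 826 = 826
    C–C: 1 × 336 = 336
    C–H: 4 × 419 = 1676
    H–H: 1 × 449 = 449
    Σ(broken) = 3287 kJ
  Bonds formed (products):
    C–C: 1 × 336 = 336
    C–H: 6 × 419 = 2514
    C=C: 1 × 596 = 596
    Σ(formed) = 3446 kJ
  ΔH_I = 3287 − 3446 = −159 kJ
Reaction II:
  Bonds broken (reactants):
    C–C: 1 × 336 = 336
    C–H: 3 × 419 = 1257
    C–O: 1 × 346 = 346
    C=O: 1 × 817 = 817
    O–H: 1 × 446 = 446
    O=O: 2 × 493 = 986
    Σ(broken) = 4188 kJ
  Bonds formed (products):
    C=O: 4 × 817 = 3268
    O–H: 4 × 446 = 1784
    Σ(formed) = 5052 kJ
  ΔH_II = 4188 − 5052 = −864 kJ
ΔH_I − ΔH_II = +705 kJ, so reaction II has the more negative ΔH; |ΔH_I − ΔH_II| = 705 kJ.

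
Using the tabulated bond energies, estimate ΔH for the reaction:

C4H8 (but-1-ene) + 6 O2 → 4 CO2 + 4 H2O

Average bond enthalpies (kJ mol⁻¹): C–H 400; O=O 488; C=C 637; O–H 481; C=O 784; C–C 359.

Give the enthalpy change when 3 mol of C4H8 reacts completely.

ΔH = −7911 kJ

Bonds broken (reactants):
  C–C: 2 × 359 = 718
  C–H: 8 × 400 = 3200
  C=C: 1 × 637 = 637
  O=O: 6 × 488 = 2928
  Σ(broken) = 7483 kJ
Bonds formed (products):
  C=O: 8 × 784 = 6272
  O–H: 8 × 481 = 3848
  Σ(formed) = 10120 kJ
ΔH = Σ(broken) − Σ(formed) = 7483 − 10120 = −2637 kJ
For 3× the reaction as written: 3 × (−2637) = −7911 kJ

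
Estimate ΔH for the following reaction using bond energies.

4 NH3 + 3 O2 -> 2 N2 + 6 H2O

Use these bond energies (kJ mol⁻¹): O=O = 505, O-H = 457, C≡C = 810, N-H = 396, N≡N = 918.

ΔH ≈ −1053 kJ

Bonds broken (reactants):
  N-H: 12 × 396 = 4752
  O=O: 3 × 505 = 1515
  Σ(broken) = 6267 kJ
Bonds formed (products):
  N≡N: 2 × 918 = 1836
  O-H: 12 × 457 = 5484
  Σ(formed) = 7320 kJ
ΔH = Σ(broken) − Σ(formed) = 6267 − 7320 = −1053 kJ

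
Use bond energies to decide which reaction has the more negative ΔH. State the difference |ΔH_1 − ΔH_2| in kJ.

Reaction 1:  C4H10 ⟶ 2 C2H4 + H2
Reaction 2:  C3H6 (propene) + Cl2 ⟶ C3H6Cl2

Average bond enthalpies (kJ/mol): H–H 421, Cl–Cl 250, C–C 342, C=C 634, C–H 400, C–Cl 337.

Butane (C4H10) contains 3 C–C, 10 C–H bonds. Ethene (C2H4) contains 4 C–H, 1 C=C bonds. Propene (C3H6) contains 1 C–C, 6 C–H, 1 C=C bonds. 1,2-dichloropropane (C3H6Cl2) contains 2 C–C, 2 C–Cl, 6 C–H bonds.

Reaction 2, by 269 kJ

Reaction 1:
  Bonds broken (reactants):
    C–C: 3 × 342 = 1026
    C–H: 10 × 400 = 4000
    Σ(broken) = 5026 kJ
  Bonds formed (products):
    C–H: 8 × 400 = 3200
    C=C: 2 × 634 = 1268
    H–H: 1 × 421 = 421
    Σ(formed) = 4889 kJ
  ΔH_1 = 5026 − 4889 = +137 kJ
Reaction 2:
  Bonds broken (reactants):
    C–C: 1 × 342 = 342
    C–H: 6 × 400 = 2400
    C=C: 1 × 634 = 634
    Cl–Cl: 1 × 250 = 250
    Σ(broken) = 3626 kJ
  Bonds formed (products):
    C–C: 2 × 342 = 684
    C–Cl: 2 × 337 = 674
    C–H: 6 × 400 = 2400
    Σ(formed) = 3758 kJ
  ΔH_2 = 3626 − 3758 = −132 kJ
ΔH_1 − ΔH_2 = +269 kJ, so reaction 2 has the more negative ΔH; |ΔH_1 − ΔH_2| = 269 kJ.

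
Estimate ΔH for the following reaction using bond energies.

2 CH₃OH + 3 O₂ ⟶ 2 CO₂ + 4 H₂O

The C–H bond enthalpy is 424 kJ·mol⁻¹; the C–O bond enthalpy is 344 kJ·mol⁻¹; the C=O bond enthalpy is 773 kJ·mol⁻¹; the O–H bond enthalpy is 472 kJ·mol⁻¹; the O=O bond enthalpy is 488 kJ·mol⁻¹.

ΔH ≈ −1228 kJ

Bonds broken (reactants):
  C–H: 6 × 424 = 2544
  C–O: 2 × 344 = 688
  O–H: 2 × 472 = 944
  O=O: 3 × 488 = 1464
  Σ(broken) = 5640 kJ
Bonds formed (products):
  C=O: 4 × 773 = 3092
  O–H: 8 × 472 = 3776
  Σ(formed) = 6868 kJ
ΔH = Σ(broken) − Σ(formed) = 5640 − 6868 = −1228 kJ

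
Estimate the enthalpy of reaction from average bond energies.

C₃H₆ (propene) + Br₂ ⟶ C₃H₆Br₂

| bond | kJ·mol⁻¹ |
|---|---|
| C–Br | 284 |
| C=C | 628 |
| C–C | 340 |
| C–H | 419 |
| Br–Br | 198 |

Bonds broken (reactants):
  Br–Br: 1 × 198 = 198
  C–C: 1 × 340 = 340
  C–H: 6 × 419 = 2514
  C=C: 1 × 628 = 628
  Σ(broken) = 3680 kJ
Bonds formed (products):
  C–Br: 2 × 284 = 568
  C–C: 2 × 340 = 680
  C–H: 6 × 419 = 2514
  Σ(formed) = 3762 kJ
ΔH = Σ(broken) − Σ(formed) = 3680 − 3762 = −82 kJ

ΔH ≈ −82 kJ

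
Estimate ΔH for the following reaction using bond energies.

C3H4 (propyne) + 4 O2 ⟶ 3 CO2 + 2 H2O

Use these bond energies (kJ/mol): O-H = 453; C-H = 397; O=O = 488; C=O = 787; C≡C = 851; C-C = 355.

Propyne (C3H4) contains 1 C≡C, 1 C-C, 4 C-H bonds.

ΔH ≈ −1788 kJ

Bonds broken (reactants):
  C≡C: 1 × 851 = 851
  C-C: 1 × 355 = 355
  C-H: 4 × 397 = 1588
  O=O: 4 × 488 = 1952
  Σ(broken) = 4746 kJ
Bonds formed (products):
  C=O: 6 × 787 = 4722
  O-H: 4 × 453 = 1812
  Σ(formed) = 6534 kJ
ΔH = Σ(broken) − Σ(formed) = 4746 − 6534 = −1788 kJ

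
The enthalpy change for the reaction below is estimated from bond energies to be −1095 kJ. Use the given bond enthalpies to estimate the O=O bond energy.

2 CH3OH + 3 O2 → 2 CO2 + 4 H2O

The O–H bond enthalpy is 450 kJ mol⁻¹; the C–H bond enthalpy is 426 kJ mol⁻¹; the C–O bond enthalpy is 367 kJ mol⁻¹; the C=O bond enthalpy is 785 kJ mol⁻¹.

D(O=O) ≈ 485 kJ/mol

Let D be the O=O bond energy.
Σ(broken) = 6×426 + 2×367 + 2×450 + 3×D = 4190 + 3D
Σ(formed) = 4×785 + 8×450 = 6740
ΔH = Σ(broken) − Σ(formed) = (4190 + 3D) − (6740) = −2550 + 3D
Setting this equal to −1095 kJ gives 3D = 1455, so D = 485 kJ/mol.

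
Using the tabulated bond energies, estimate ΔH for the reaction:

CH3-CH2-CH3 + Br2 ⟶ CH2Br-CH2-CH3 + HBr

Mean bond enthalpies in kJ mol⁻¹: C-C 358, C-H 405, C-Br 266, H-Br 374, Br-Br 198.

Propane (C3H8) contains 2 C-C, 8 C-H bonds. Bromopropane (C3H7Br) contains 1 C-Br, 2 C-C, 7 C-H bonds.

Bonds broken (reactants):
  Br-Br: 1 × 198 = 198
  C-C: 2 × 358 = 716
  C-H: 8 × 405 = 3240
  Σ(broken) = 4154 kJ
Bonds formed (products):
  C-Br: 1 × 266 = 266
  C-C: 2 × 358 = 716
  C-H: 7 × 405 = 2835
  H-Br: 1 × 374 = 374
  Σ(formed) = 4191 kJ
ΔH = Σ(broken) − Σ(formed) = 4154 − 4191 = −37 kJ

ΔH ≈ −37 kJ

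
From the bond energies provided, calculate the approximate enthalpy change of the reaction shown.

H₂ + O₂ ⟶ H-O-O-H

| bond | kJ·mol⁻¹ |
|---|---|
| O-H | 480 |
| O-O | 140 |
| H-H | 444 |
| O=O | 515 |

Bonds broken (reactants):
  H-H: 1 × 444 = 444
  O=O: 1 × 515 = 515
  Σ(broken) = 959 kJ
Bonds formed (products):
  O-H: 2 × 480 = 960
  O-O: 1 × 140 = 140
  Σ(formed) = 1100 kJ
ΔH = Σ(broken) − Σ(formed) = 959 − 1100 = −141 kJ

ΔH ≈ −141 kJ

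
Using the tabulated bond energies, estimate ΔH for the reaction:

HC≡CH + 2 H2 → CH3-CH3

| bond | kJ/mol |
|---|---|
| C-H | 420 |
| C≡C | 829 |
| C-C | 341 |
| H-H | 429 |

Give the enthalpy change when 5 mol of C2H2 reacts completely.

Bonds broken (reactants):
  C≡C: 1 × 829 = 829
  C-H: 2 × 420 = 840
  H-H: 2 × 429 = 858
  Σ(broken) = 2527 kJ
Bonds formed (products):
  C-C: 1 × 341 = 341
  C-H: 6 × 420 = 2520
  Σ(formed) = 2861 kJ
ΔH = Σ(broken) − Σ(formed) = 2527 − 2861 = −334 kJ
For 5× the reaction as written: 5 × (−334) = −1670 kJ

ΔH = −1670 kJ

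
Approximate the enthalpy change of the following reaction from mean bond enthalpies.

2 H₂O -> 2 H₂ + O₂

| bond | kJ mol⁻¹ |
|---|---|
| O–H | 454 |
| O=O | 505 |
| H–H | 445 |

ΔH ≈ +421 kJ

Bonds broken (reactants):
  O–H: 4 × 454 = 1816
  Σ(broken) = 1816 kJ
Bonds formed (products):
  H–H: 2 × 445 = 890
  O=O: 1 × 505 = 505
  Σ(formed) = 1395 kJ
ΔH = Σ(broken) − Σ(formed) = 1816 − 1395 = +421 kJ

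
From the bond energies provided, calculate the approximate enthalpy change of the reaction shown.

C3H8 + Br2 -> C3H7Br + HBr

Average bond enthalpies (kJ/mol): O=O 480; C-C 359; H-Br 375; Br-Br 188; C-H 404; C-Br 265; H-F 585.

Bonds broken (reactants):
  Br-Br: 1 × 188 = 188
  C-C: 2 × 359 = 718
  C-H: 8 × 404 = 3232
  Σ(broken) = 4138 kJ
Bonds formed (products):
  C-Br: 1 × 265 = 265
  C-C: 2 × 359 = 718
  C-H: 7 × 404 = 2828
  H-Br: 1 × 375 = 375
  Σ(formed) = 4186 kJ
ΔH = Σ(broken) − Σ(formed) = 4138 − 4186 = −48 kJ

ΔH ≈ −48 kJ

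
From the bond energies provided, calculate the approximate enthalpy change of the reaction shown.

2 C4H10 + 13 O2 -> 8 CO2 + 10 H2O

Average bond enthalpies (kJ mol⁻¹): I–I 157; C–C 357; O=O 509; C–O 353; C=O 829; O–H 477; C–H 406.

ΔH ≈ −5925 kJ

Bonds broken (reactants):
  C–C: 6 × 357 = 2142
  C–H: 20 × 406 = 8120
  O=O: 13 × 509 = 6617
  Σ(broken) = 16879 kJ
Bonds formed (products):
  C=O: 16 × 829 = 13264
  O–H: 20 × 477 = 9540
  Σ(formed) = 22804 kJ
ΔH = Σ(broken) − Σ(formed) = 16879 − 22804 = −5925 kJ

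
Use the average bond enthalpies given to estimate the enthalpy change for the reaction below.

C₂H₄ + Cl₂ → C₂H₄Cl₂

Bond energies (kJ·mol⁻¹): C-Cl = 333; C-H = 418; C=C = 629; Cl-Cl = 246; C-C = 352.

ΔH ≈ −143 kJ

Bonds broken (reactants):
  C-H: 4 × 418 = 1672
  C=C: 1 × 629 = 629
  Cl-Cl: 1 × 246 = 246
  Σ(broken) = 2547 kJ
Bonds formed (products):
  C-C: 1 × 352 = 352
  C-Cl: 2 × 333 = 666
  C-H: 4 × 418 = 1672
  Σ(formed) = 2690 kJ
ΔH = Σ(broken) − Σ(formed) = 2547 − 2690 = −143 kJ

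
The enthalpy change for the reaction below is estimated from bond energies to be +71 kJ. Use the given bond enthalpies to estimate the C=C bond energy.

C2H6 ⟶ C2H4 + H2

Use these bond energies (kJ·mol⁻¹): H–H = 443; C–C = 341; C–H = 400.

D(C=C) ≈ 627 kJ/mol

Let D be the C=C bond energy.
Σ(broken) = 1×341 + 6×400 = 2741
Σ(formed) = 4×400 + 1×D + 1×443 = 2043 + D
ΔH = Σ(broken) − Σ(formed) = (2741) − (2043 + D) = +698 − D
Setting this equal to +71 kJ gives D = 627 kJ/mol.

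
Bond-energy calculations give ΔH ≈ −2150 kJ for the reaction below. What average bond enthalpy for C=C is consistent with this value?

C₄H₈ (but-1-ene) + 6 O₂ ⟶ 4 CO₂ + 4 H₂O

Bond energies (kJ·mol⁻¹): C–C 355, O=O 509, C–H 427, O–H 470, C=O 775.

Let D be the C=C bond energy.
Σ(broken) = 2×355 + 8×427 + 1×D + 6×509 = 7180 + D
Σ(formed) = 8×775 + 8×470 = 9960
ΔH = Σ(broken) − Σ(formed) = (7180 + D) − (9960) = −2780 + D
Setting this equal to −2150 kJ gives D = 630 kJ/mol.

D(C=C) ≈ 630 kJ/mol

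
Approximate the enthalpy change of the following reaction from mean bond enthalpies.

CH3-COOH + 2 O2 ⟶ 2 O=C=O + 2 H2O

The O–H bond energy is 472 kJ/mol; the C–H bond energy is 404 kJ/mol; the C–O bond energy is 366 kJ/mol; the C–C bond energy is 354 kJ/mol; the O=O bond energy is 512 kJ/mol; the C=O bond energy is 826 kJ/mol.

ΔH ≈ −938 kJ

Bonds broken (reactants):
  C–C: 1 × 354 = 354
  C–H: 3 × 404 = 1212
  C–O: 1 × 366 = 366
  C=O: 1 × 826 = 826
  O–H: 1 × 472 = 472
  O=O: 2 × 512 = 1024
  Σ(broken) = 4254 kJ
Bonds formed (products):
  C=O: 4 × 826 = 3304
  O–H: 4 × 472 = 1888
  Σ(formed) = 5192 kJ
ΔH = Σ(broken) − Σ(formed) = 4254 − 5192 = −938 kJ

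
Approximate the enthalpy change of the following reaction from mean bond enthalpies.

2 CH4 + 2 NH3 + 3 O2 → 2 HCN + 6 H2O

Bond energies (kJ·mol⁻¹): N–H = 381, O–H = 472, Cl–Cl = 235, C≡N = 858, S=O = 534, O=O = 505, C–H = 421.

Bonds broken (reactants):
  C–H: 8 × 421 = 3368
  N–H: 6 × 381 = 2286
  O=O: 3 × 505 = 1515
  Σ(broken) = 7169 kJ
Bonds formed (products):
  C≡N: 2 × 858 = 1716
  C–H: 2 × 421 = 842
  O–H: 12 × 472 = 5664
  Σ(formed) = 8222 kJ
ΔH = Σ(broken) − Σ(formed) = 7169 − 8222 = −1053 kJ

ΔH ≈ −1053 kJ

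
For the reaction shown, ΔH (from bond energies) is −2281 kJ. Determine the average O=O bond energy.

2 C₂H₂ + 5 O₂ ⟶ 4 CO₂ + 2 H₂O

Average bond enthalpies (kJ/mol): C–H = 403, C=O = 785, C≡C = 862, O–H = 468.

Let D be the O=O bond energy.
Σ(broken) = 2×862 + 4×403 + 5×D = 3336 + 5D
Σ(formed) = 8×785 + 4×468 = 8152
ΔH = Σ(broken) − Σ(formed) = (3336 + 5D) − (8152) = −4816 + 5D
Setting this equal to −2281 kJ gives 5D = 2535, so D = 507 kJ/mol.

D(O=O) ≈ 507 kJ/mol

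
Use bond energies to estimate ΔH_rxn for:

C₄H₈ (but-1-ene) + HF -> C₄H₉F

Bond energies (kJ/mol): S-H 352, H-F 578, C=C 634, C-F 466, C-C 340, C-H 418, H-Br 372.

ΔH ≈ −12 kJ

Bonds broken (reactants):
  C-C: 2 × 340 = 680
  C-H: 8 × 418 = 3344
  C=C: 1 × 634 = 634
  H-F: 1 × 578 = 578
  Σ(broken) = 5236 kJ
Bonds formed (products):
  C-C: 3 × 340 = 1020
  C-F: 1 × 466 = 466
  C-H: 9 × 418 = 3762
  Σ(formed) = 5248 kJ
ΔH = Σ(broken) − Σ(formed) = 5236 − 5248 = −12 kJ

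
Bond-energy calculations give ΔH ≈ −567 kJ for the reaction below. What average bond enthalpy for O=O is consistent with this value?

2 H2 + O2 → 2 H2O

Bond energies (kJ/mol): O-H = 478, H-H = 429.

D(O=O) ≈ 487 kJ/mol

Let D be the O=O bond energy.
Σ(broken) = 2×429 + 1×D = 858 + D
Σ(formed) = 4×478 = 1912
ΔH = Σ(broken) − Σ(formed) = (858 + D) − (1912) = −1054 + D
Setting this equal to −567 kJ gives D = 487 kJ/mol.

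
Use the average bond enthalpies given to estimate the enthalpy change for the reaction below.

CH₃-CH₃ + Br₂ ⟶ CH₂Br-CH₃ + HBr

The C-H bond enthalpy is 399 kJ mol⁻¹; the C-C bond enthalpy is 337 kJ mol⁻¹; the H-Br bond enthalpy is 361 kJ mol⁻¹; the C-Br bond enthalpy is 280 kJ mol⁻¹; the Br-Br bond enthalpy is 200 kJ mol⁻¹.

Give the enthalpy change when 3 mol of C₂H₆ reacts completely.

Bonds broken (reactants):
  Br-Br: 1 × 200 = 200
  C-C: 1 × 337 = 337
  C-H: 6 × 399 = 2394
  Σ(broken) = 2931 kJ
Bonds formed (products):
  C-Br: 1 × 280 = 280
  C-C: 1 × 337 = 337
  C-H: 5 × 399 = 1995
  H-Br: 1 × 361 = 361
  Σ(formed) = 2973 kJ
ΔH = Σ(broken) − Σ(formed) = 2931 − 2973 = −42 kJ
For 3× the reaction as written: 3 × (−42) = −126 kJ

ΔH = −126 kJ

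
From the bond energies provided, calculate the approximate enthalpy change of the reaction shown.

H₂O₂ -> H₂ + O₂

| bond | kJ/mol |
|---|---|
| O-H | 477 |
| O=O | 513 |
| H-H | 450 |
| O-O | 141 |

ΔH ≈ +132 kJ

Bonds broken (reactants):
  O-H: 2 × 477 = 954
  O-O: 1 × 141 = 141
  Σ(broken) = 1095 kJ
Bonds formed (products):
  H-H: 1 × 450 = 450
  O=O: 1 × 513 = 513
  Σ(formed) = 963 kJ
ΔH = Σ(broken) − Σ(formed) = 1095 − 963 = +132 kJ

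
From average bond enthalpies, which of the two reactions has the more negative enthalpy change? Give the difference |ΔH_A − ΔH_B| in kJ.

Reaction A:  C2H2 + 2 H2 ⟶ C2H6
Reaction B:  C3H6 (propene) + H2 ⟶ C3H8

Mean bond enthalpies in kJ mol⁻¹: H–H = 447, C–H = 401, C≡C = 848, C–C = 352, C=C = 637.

Reaction A:
  Bonds broken (reactants):
    C≡C: 1 × 848 = 848
    C–H: 2 × 401 = 802
    H–H: 2 × 447 = 894
    Σ(broken) = 2544 kJ
  Bonds formed (products):
    C–C: 1 × 352 = 352
    C–H: 6 × 401 = 2406
    Σ(formed) = 2758 kJ
  ΔH_A = 2544 − 2758 = −214 kJ
Reaction B:
  Bonds broken (reactants):
    C–C: 1 × 352 = 352
    C–H: 6 × 401 = 2406
    C=C: 1 × 637 = 637
    H–H: 1 × 447 = 447
    Σ(broken) = 3842 kJ
  Bonds formed (products):
    C–C: 2 × 352 = 704
    C–H: 8 × 401 = 3208
    Σ(formed) = 3912 kJ
  ΔH_B = 3842 − 3912 = −70 kJ
ΔH_A − ΔH_B = −144 kJ, so reaction A has the more negative ΔH; |ΔH_A − ΔH_B| = 144 kJ.

Reaction A, by 144 kJ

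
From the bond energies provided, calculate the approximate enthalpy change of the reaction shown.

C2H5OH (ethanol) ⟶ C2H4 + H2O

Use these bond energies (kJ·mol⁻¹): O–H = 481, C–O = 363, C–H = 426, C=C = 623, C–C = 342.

ΔH ≈ +27 kJ

Bonds broken (reactants):
  C–C: 1 × 342 = 342
  C–H: 5 × 426 = 2130
  C–O: 1 × 363 = 363
  O–H: 1 × 481 = 481
  Σ(broken) = 3316 kJ
Bonds formed (products):
  C–H: 4 × 426 = 1704
  C=C: 1 × 623 = 623
  O–H: 2 × 481 = 962
  Σ(formed) = 3289 kJ
ΔH = Σ(broken) − Σ(formed) = 3316 − 3289 = +27 kJ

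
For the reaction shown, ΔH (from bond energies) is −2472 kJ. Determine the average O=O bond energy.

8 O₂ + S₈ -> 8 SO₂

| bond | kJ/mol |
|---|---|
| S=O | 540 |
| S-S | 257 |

Let D be the O=O bond energy.
Σ(broken) = 8×D + 8×257 = 2056 + 8D
Σ(formed) = 16×540 = 8640
ΔH = Σ(broken) − Σ(formed) = (2056 + 8D) − (8640) = −6584 + 8D
Setting this equal to −2472 kJ gives 8D = 4112, so D = 514 kJ/mol.

D(O=O) ≈ 514 kJ/mol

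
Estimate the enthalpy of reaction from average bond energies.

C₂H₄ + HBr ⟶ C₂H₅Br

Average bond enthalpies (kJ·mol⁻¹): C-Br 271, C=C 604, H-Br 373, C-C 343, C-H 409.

Bonds broken (reactants):
  C-H: 4 × 409 = 1636
  C=C: 1 × 604 = 604
  H-Br: 1 × 373 = 373
  Σ(broken) = 2613 kJ
Bonds formed (products):
  C-Br: 1 × 271 = 271
  C-C: 1 × 343 = 343
  C-H: 5 × 409 = 2045
  Σ(formed) = 2659 kJ
ΔH = Σ(broken) − Σ(formed) = 2613 − 2659 = −46 kJ

ΔH ≈ −46 kJ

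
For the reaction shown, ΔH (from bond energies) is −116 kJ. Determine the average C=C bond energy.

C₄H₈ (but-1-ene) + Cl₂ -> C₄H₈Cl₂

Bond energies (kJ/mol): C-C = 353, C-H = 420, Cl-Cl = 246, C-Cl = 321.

D(C=C) ≈ 633 kJ/mol

Let D be the C=C bond energy.
Σ(broken) = 2×353 + 8×420 + 1×D + 1×246 = 4312 + D
Σ(formed) = 3×353 + 2×321 + 8×420 = 5061
ΔH = Σ(broken) − Σ(formed) = (4312 + D) − (5061) = −749 + D
Setting this equal to −116 kJ gives D = 633 kJ/mol.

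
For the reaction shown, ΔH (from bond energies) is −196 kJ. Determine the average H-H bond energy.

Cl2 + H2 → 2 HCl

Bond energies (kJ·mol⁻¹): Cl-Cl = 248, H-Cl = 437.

Let D be the H-H bond energy.
Σ(broken) = 1×248 + 1×D = 248 + D
Σ(formed) = 2×437 = 874
ΔH = Σ(broken) − Σ(formed) = (248 + D) − (874) = −626 + D
Setting this equal to −196 kJ gives D = 430 kJ/mol.

D(H-H) ≈ 430 kJ/mol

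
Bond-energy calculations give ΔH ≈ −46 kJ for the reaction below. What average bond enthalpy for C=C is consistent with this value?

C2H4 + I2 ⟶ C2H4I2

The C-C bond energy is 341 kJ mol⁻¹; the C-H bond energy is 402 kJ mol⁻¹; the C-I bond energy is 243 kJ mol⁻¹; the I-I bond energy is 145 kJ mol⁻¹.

D(C=C) ≈ 636 kJ/mol

Let D be the C=C bond energy.
Σ(broken) = 4×402 + 1×D + 1×145 = 1753 + D
Σ(formed) = 1×341 + 4×402 + 2×243 = 2435
ΔH = Σ(broken) − Σ(formed) = (1753 + D) − (2435) = −682 + D
Setting this equal to −46 kJ gives D = 636 kJ/mol.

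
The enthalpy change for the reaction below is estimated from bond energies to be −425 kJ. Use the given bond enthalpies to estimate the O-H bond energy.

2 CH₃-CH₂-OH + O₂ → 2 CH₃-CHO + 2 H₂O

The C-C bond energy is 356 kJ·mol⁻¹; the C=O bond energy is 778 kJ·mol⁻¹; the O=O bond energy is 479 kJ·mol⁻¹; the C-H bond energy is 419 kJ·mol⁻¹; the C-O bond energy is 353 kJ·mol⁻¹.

D(O-H) ≈ 446 kJ/mol

Let D be the O-H bond energy.
Σ(broken) = 2×356 + 10×419 + 2×353 + 2×D + 1×479 = 6087 + 2D
Σ(formed) = 2×356 + 8×419 + 2×778 + 4×D = 5620 + 4D
ΔH = Σ(broken) − Σ(formed) = (6087 + 2D) − (5620 + 4D) = +467 − 2D
Setting this equal to −425 kJ gives 2D = 892, so D = 446 kJ/mol.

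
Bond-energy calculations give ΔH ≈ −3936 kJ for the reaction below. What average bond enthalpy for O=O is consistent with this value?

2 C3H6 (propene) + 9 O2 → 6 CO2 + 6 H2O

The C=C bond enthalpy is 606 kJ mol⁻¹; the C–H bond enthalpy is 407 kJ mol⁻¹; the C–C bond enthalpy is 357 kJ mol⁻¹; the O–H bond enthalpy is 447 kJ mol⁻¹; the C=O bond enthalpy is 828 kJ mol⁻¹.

D(O=O) ≈ 506 kJ/mol

Let D be the O=O bond energy.
Σ(broken) = 2×357 + 12×407 + 2×606 + 9×D = 6810 + 9D
Σ(formed) = 12×828 + 12×447 = 15300
ΔH = Σ(broken) − Σ(formed) = (6810 + 9D) − (15300) = −8490 + 9D
Setting this equal to −3936 kJ gives 9D = 4554, so D = 506 kJ/mol.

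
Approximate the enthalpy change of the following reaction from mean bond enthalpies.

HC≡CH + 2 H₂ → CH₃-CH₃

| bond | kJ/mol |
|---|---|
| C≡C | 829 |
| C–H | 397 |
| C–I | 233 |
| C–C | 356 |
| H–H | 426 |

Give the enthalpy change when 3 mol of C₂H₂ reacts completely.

ΔH = −789 kJ

Bonds broken (reactants):
  C≡C: 1 × 829 = 829
  C–H: 2 × 397 = 794
  H–H: 2 × 426 = 852
  Σ(broken) = 2475 kJ
Bonds formed (products):
  C–C: 1 × 356 = 356
  C–H: 6 × 397 = 2382
  Σ(formed) = 2738 kJ
ΔH = Σ(broken) − Σ(formed) = 2475 − 2738 = −263 kJ
For 3× the reaction as written: 3 × (−263) = −789 kJ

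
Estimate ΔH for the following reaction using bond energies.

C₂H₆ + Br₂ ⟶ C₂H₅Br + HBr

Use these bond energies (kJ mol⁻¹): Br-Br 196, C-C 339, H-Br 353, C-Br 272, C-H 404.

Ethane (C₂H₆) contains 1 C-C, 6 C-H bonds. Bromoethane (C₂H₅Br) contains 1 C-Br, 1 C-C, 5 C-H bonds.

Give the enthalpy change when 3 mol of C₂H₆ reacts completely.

Bonds broken (reactants):
  Br-Br: 1 × 196 = 196
  C-C: 1 × 339 = 339
  C-H: 6 × 404 = 2424
  Σ(broken) = 2959 kJ
Bonds formed (products):
  C-Br: 1 × 272 = 272
  C-C: 1 × 339 = 339
  C-H: 5 × 404 = 2020
  H-Br: 1 × 353 = 353
  Σ(formed) = 2984 kJ
ΔH = Σ(broken) − Σ(formed) = 2959 − 2984 = −25 kJ
For 3× the reaction as written: 3 × (−25) = −75 kJ

ΔH = −75 kJ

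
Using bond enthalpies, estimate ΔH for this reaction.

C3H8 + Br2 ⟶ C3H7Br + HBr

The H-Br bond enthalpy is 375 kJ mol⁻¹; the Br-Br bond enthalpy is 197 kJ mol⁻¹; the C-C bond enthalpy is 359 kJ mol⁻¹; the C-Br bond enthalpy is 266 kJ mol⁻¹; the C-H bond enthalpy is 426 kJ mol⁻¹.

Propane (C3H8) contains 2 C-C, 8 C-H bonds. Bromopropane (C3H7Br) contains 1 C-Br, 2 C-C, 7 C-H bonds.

Bonds broken (reactants):
  Br-Br: 1 × 197 = 197
  C-C: 2 × 359 = 718
  C-H: 8 × 426 = 3408
  Σ(broken) = 4323 kJ
Bonds formed (products):
  C-Br: 1 × 266 = 266
  C-C: 2 × 359 = 718
  C-H: 7 × 426 = 2982
  H-Br: 1 × 375 = 375
  Σ(formed) = 4341 kJ
ΔH = Σ(broken) − Σ(formed) = 4323 − 4341 = −18 kJ

ΔH ≈ −18 kJ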